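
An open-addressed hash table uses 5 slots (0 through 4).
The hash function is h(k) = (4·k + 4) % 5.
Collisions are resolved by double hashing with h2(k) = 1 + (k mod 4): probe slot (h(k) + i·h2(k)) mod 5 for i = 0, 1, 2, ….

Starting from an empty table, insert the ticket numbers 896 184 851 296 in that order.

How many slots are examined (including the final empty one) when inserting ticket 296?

2

896: h=3 => slot 3
184: h=0 => slot 0
851: h=3, h2=4, probe 3,2 => slot 2
296: h=3, h2=1, probe 3,4 => slot 4
Table: [184, —, 851, 896, 296]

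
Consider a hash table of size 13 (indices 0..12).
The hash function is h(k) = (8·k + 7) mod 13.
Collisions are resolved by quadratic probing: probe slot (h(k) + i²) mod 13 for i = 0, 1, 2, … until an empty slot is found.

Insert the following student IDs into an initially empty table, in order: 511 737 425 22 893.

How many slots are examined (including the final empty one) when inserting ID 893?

511: h=0 => slot 0
737: h=1 => slot 1
425: h=1, probe 1,2 => slot 2
22: h=1, probe 1,2,5 => slot 5
893: h=1, probe 1,2,5,10 => slot 10
Table: [511, 737, 425, —, —, 22, —, —, —, —, 893, —, —]

4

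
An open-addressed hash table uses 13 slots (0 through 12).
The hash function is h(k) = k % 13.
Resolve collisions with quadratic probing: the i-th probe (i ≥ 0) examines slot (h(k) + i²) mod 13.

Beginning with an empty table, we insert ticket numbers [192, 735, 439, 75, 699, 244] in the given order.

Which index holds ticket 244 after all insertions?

0

192 hashes to 10; slot 10 is free => place at 10.
735 hashes to 7; slot 7 is free => place at 7.
439 hashes to 10; 10 taken => place at 11.
75 hashes to 10; 10,11 taken => place at 1.
699 hashes to 10; 10,11,1 taken => place at 6.
244 hashes to 10; 10,11,1,6 taken => place at 0.
Table: [244, 75, -, -, -, -, 699, 735, -, -, 192, 439, -]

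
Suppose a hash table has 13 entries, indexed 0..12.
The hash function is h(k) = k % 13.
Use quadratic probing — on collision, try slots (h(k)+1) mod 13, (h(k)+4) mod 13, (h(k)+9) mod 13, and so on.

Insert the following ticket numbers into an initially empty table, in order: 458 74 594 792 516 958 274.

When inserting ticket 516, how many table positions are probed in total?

Insert 458: h=3, slot 3 empty → index 3.
Insert 74: h=9, slot 9 empty → index 9.
Insert 594: h=9, slot 9 occupied → index 10.
Insert 792: h=12, slot 12 empty → index 12.
Insert 516: h=9, slots 9,10 occupied → index 0.
Insert 958: h=9, slots 9,10,0 occupied → index 5.
Insert 274: h=1, slot 1 empty → index 1.
Table: [516, 274, ., 458, ., 958, ., ., ., 74, 594, ., 792]

3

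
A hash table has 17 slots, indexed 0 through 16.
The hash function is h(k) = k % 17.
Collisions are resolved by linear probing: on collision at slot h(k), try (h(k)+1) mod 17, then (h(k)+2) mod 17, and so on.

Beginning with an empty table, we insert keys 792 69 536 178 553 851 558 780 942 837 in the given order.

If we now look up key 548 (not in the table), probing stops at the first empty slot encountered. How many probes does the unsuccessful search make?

2

792 hashes to 10; slot 10 is free → place at 10.
69 hashes to 1; slot 1 is free → place at 1.
536 hashes to 9; slot 9 is free → place at 9.
178 hashes to 8; slot 8 is free → place at 8.
553 hashes to 9; 9,10 taken → place at 11.
851 hashes to 1; 1 taken → place at 2.
558 hashes to 14; slot 14 is free → place at 14.
780 hashes to 15; slot 15 is free → place at 15.
942 hashes to 7; slot 7 is free → place at 7.
837 hashes to 4; slot 4 is free → place at 4.
Table: [_, 69, 851, _, 837, _, _, 942, 178, 536, 792, 553, _, _, 558, 780, _]
Lookup 548: h=4, probe 4,5 → slot 5 empty, not found.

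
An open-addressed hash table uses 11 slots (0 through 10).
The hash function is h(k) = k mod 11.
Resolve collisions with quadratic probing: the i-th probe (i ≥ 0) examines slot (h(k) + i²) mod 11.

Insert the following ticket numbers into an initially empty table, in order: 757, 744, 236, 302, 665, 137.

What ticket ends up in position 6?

302

757 hashes to 9; slot 9 is free => place at 9.
744 hashes to 7; slot 7 is free => place at 7.
236 hashes to 5; slot 5 is free => place at 5.
302 hashes to 5; 5 taken => place at 6.
665 hashes to 5; 5,6,9 taken => place at 3.
137 hashes to 5; 5,6,9,3 taken => place at 10.
Table: [—, —, —, 665, —, 236, 302, 744, —, 757, 137]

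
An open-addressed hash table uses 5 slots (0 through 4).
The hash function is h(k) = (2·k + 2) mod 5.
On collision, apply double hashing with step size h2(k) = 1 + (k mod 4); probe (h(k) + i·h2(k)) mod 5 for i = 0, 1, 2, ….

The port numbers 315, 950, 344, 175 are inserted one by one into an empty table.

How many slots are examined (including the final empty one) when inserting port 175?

4

Insert 315: h=2, slot 2 empty -> index 2.
Insert 950: h=2, h2=3, slot 2 occupied -> index 0.
Insert 344: h=0, h2=1, slot 0 occupied -> index 1.
Insert 175: h=2, h2=4, slots 2,1,0 occupied -> index 4.
Table: [950, 344, 315, —, 175]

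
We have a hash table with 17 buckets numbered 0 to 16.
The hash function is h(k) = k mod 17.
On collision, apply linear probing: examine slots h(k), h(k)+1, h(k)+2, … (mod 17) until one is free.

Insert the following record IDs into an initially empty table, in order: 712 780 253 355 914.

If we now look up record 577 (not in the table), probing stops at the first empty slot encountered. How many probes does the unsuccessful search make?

712 hashes to 15; slot 15 is free → place at 15.
780 hashes to 15; 15 taken → place at 16.
253 hashes to 15; 15,16 taken → place at 0.
355 hashes to 15; 15,16,0 taken → place at 1.
914 hashes to 13; slot 13 is free → place at 13.
Table: [253, 355, -, -, -, -, -, -, -, -, -, -, -, 914, -, 712, 780]
Lookup 577: h=16, probe 16,0,1,2 → slot 2 empty, not found.

4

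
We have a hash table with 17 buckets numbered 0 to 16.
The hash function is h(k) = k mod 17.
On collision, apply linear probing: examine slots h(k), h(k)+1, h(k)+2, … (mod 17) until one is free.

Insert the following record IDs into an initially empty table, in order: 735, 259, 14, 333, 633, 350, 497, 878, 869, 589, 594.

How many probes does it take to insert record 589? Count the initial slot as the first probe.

Insert 735: h=4, slot 4 empty => index 4.
Insert 259: h=4, slot 4 occupied => index 5.
Insert 14: h=14, slot 14 empty => index 14.
Insert 333: h=10, slot 10 empty => index 10.
Insert 633: h=4, slots 4,5 occupied => index 6.
Insert 350: h=10, slot 10 occupied => index 11.
Insert 497: h=4, slots 4,5,6 occupied => index 7.
Insert 878: h=11, slot 11 occupied => index 12.
Insert 869: h=2, slot 2 empty => index 2.
Insert 589: h=11, slots 11,12 occupied => index 13.
Insert 594: h=16, slot 16 empty => index 16.
Table: [—, —, 869, —, 735, 259, 633, 497, —, —, 333, 350, 878, 589, 14, —, 594]

3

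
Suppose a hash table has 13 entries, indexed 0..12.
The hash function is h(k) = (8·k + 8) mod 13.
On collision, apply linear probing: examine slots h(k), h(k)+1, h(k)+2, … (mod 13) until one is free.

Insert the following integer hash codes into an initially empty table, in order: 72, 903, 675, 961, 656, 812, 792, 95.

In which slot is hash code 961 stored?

1

72 hashes to 12; slot 12 is free -> place at 12.
903 hashes to 4; slot 4 is free -> place at 4.
675 hashes to 0; slot 0 is free -> place at 0.
961 hashes to 0; 0 taken -> place at 1.
656 hashes to 4; 4 taken -> place at 5.
812 hashes to 4; 4,5 taken -> place at 6.
792 hashes to 0; 0,1 taken -> place at 2.
95 hashes to 1; 1,2 taken -> place at 3.
Table: [675, 961, 792, 95, 903, 656, 812, -, -, -, -, -, 72]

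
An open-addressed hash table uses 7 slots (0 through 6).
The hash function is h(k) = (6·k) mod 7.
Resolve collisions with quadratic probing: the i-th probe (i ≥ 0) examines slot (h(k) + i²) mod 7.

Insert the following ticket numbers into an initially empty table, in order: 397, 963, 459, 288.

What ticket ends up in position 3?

963

Insert 397: h=2, slot 2 empty → index 2.
Insert 963: h=3, slot 3 empty → index 3.
Insert 459: h=3, slot 3 occupied → index 4.
Insert 288: h=6, slot 6 empty → index 6.
Table: [-, -, 397, 963, 459, -, 288]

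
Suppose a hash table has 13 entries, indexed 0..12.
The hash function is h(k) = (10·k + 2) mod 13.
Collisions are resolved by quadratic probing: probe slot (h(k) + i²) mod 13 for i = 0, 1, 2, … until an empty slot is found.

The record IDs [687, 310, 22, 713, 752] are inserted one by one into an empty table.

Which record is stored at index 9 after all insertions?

687: h=8 => slot 8
310: h=8, probe 8,9 => slot 9
22: h=1 => slot 1
713: h=8, probe 8,9,12 => slot 12
752: h=8, probe 8,9,12,4 => slot 4
Table: [∅, 22, ∅, ∅, 752, ∅, ∅, ∅, 687, 310, ∅, ∅, 713]

310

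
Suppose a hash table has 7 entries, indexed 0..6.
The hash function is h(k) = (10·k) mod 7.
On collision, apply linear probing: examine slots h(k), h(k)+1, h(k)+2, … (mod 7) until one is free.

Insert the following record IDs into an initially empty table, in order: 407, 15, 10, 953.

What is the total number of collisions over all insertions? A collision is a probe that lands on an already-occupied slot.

407: h=3 => slot 3
15: h=3, probe 3,4 => slot 4
10: h=2 => slot 2
953: h=3, probe 3,4,5 => slot 5
Table: [_, _, 10, 407, 15, 953, _]

3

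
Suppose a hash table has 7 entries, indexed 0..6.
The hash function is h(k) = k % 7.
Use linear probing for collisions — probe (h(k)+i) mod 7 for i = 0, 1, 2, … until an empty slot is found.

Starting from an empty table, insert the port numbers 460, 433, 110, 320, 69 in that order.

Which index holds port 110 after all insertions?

460: h=5 -> slot 5
433: h=6 -> slot 6
110: h=5, probe 5,6,0 -> slot 0
320: h=5, probe 5,6,0,1 -> slot 1
69: h=6, probe 6,0,1,2 -> slot 2
Table: [110, 320, 69, _, _, 460, 433]

0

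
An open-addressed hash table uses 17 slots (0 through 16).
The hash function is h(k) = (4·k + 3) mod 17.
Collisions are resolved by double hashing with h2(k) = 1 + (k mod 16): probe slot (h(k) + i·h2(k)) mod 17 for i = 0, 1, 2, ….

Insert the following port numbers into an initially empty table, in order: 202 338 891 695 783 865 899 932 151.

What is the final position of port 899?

202: h=12 => slot 12
338: h=12, h2=3, probe 12,15 => slot 15
891: h=14 => slot 14
695: h=12, h2=8, probe 12,3 => slot 3
783: h=7 => slot 7
865: h=12, h2=2, probe 12,14,16 => slot 16
899: h=12, h2=4, probe 12,16,3,7,11 => slot 11
932: h=8 => slot 8
151: h=12, h2=8, probe 12,3,11,2 => slot 2
Table: [., ., 151, 695, ., ., ., 783, 932, ., ., 899, 202, ., 891, 338, 865]

11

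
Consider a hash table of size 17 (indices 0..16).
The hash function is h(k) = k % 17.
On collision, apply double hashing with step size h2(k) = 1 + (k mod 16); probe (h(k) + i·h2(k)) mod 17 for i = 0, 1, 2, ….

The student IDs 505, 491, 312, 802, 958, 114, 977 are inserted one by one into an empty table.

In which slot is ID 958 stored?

4

Insert 505: h=12, slot 12 empty -> index 12.
Insert 491: h=15, slot 15 empty -> index 15.
Insert 312: h=6, slot 6 empty -> index 6.
Insert 802: h=3, slot 3 empty -> index 3.
Insert 958: h=6, h2=15, slot 6 occupied -> index 4.
Insert 114: h=12, h2=3, slots 12,15 occupied -> index 1.
Insert 977: h=8, slot 8 empty -> index 8.
Table: [—, 114, —, 802, 958, —, 312, —, 977, —, —, —, 505, —, —, 491, —]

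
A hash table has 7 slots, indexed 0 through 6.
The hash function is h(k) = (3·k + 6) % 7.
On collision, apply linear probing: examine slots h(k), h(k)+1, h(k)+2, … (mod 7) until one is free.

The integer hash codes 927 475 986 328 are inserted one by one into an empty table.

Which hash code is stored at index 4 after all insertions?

986

927: h=1 → slot 1
475: h=3 → slot 3
986: h=3, probe 3,4 → slot 4
328: h=3, probe 3,4,5 → slot 5
Table: [—, 927, —, 475, 986, 328, —]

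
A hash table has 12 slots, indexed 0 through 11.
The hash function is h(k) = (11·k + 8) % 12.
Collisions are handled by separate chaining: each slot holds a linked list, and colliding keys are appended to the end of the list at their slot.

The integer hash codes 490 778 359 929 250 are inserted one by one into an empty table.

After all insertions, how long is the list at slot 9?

1

490 -> bucket 10
778 -> bucket 10 (collision)
359 -> bucket 9
929 -> bucket 3
250 -> bucket 10 (collision)
Final buckets:
0: -
1: -
2: -
3: 929
4: -
5: -
6: -
7: -
8: -
9: 359
10: 490 -> 778 -> 250
11: -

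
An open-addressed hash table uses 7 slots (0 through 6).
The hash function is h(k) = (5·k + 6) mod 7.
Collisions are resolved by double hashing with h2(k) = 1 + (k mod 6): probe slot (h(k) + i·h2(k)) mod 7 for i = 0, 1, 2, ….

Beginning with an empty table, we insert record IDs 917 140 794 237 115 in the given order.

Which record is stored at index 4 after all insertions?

115

917 hashes to 6; slot 6 is free -> place at 6.
140 hashes to 6, h2=3; 6 taken -> place at 2.
794 hashes to 0; slot 0 is free -> place at 0.
237 hashes to 1; slot 1 is free -> place at 1.
115 hashes to 0, h2=2; 0,2 taken -> place at 4.
Table: [794, 237, 140, —, 115, —, 917]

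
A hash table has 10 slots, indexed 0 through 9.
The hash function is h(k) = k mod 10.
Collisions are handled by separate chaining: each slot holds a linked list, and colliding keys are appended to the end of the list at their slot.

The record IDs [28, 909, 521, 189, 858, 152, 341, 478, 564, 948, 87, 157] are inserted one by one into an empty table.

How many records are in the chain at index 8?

28 -> bucket 8
909 -> bucket 9
521 -> bucket 1
189 -> bucket 9 (collision)
858 -> bucket 8 (collision)
152 -> bucket 2
341 -> bucket 1 (collision)
478 -> bucket 8 (collision)
564 -> bucket 4
948 -> bucket 8 (collision)
87 -> bucket 7
157 -> bucket 7 (collision)
Final buckets:
0: -
1: 521 -> 341
2: 152
3: -
4: 564
5: -
6: -
7: 87 -> 157
8: 28 -> 858 -> 478 -> 948
9: 909 -> 189

4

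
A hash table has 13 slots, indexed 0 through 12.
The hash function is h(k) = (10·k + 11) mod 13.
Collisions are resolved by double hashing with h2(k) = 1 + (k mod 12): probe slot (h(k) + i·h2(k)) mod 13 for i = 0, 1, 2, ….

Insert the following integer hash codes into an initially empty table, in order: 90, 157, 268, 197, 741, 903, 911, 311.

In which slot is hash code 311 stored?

12

90: h=1 => slot 1
157: h=8 => slot 8
268: h=0 => slot 0
197: h=5 => slot 5
741: h=11 => slot 11
903: h=6 => slot 6
911: h=8, h2=12, probe 8,7 => slot 7
311: h=1, h2=12, probe 1,0,12 => slot 12
Table: [268, 90, ., ., ., 197, 903, 911, 157, ., ., 741, 311]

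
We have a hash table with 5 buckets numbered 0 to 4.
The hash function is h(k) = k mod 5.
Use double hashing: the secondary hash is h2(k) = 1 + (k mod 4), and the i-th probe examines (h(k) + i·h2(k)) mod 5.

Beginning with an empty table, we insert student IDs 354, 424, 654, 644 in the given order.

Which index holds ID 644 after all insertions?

Insert 354: h=4, slot 4 empty → index 4.
Insert 424: h=4, h2=1, slot 4 occupied → index 0.
Insert 654: h=4, h2=3, slot 4 occupied → index 2.
Insert 644: h=4, h2=1, slots 4,0 occupied → index 1.
Table: [424, 644, 654, _, 354]

1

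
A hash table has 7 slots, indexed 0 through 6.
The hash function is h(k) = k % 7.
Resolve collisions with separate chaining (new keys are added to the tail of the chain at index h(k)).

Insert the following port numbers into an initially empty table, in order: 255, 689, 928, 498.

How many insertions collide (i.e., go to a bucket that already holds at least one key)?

255 -> bucket 3
689 -> bucket 3 (collision)
928 -> bucket 4
498 -> bucket 1
Final buckets:
0: -
1: 498
2: -
3: 255 -> 689
4: 928
5: -
6: -

1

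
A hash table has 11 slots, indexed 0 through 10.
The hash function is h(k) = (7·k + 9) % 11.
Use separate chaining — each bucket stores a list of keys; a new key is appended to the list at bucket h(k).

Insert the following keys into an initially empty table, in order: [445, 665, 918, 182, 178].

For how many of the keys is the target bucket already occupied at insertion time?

2

445 → bucket 0
665 → bucket 0 (collision)
918 → bucket 0 (collision)
182 → bucket 7
178 → bucket 1
Final buckets:
0: 445 -> 665 -> 918
1: 178
2: _
3: _
4: _
5: _
6: _
7: 182
8: _
9: _
10: _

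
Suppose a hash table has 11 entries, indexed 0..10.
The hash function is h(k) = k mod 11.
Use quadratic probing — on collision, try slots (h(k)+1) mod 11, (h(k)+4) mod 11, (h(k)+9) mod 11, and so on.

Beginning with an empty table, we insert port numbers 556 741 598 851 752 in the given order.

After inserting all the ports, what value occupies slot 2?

Insert 556: h=6, slot 6 empty -> index 6.
Insert 741: h=4, slot 4 empty -> index 4.
Insert 598: h=4, slot 4 occupied -> index 5.
Insert 851: h=4, slots 4,5 occupied -> index 8.
Insert 752: h=4, slots 4,5,8 occupied -> index 2.
Table: [∅, ∅, 752, ∅, 741, 598, 556, ∅, 851, ∅, ∅]

752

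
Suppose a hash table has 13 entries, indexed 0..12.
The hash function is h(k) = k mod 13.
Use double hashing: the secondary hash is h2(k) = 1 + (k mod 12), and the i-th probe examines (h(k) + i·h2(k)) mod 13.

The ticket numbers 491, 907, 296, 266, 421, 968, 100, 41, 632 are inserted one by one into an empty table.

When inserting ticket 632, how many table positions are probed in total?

2

491: h=10 -> slot 10
907: h=10, h2=8, probe 10,5 -> slot 5
296: h=10, h2=9, probe 10,6 -> slot 6
266: h=6, h2=3, probe 6,9 -> slot 9
421: h=5, h2=2, probe 5,7 -> slot 7
968: h=6, h2=9, probe 6,2 -> slot 2
100: h=9, h2=5, probe 9,1 -> slot 1
41: h=2, h2=6, probe 2,8 -> slot 8
632: h=8, h2=9, probe 8,4 -> slot 4
Table: [∅, 100, 968, ∅, 632, 907, 296, 421, 41, 266, 491, ∅, ∅]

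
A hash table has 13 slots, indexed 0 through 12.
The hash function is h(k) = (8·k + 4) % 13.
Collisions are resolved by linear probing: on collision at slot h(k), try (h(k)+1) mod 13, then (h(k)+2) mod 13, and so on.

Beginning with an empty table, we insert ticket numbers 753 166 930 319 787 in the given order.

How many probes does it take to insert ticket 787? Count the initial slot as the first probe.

4

753 hashes to 9; slot 9 is free -> place at 9.
166 hashes to 6; slot 6 is free -> place at 6.
930 hashes to 8; slot 8 is free -> place at 8.
319 hashes to 8; 8,9 taken -> place at 10.
787 hashes to 8; 8,9,10 taken -> place at 11.
Table: [—, —, —, —, —, —, 166, —, 930, 753, 319, 787, —]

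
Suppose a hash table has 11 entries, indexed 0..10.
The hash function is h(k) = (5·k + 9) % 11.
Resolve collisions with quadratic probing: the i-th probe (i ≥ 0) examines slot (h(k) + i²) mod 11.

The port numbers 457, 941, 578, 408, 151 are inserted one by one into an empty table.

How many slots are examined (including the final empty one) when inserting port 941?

457: h=6 => slot 6
941: h=6, probe 6,7 => slot 7
578: h=6, probe 6,7,10 => slot 10
408: h=3 => slot 3
151: h=5 => slot 5
Table: [., ., ., 408, ., 151, 457, 941, ., ., 578]

2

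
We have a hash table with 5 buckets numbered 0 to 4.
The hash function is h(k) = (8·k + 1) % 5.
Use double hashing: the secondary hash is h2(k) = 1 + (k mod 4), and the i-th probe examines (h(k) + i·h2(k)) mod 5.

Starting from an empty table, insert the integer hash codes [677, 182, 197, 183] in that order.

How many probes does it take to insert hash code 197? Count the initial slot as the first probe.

677 hashes to 2; slot 2 is free => place at 2.
182 hashes to 2, h2=3; 2 taken => place at 0.
197 hashes to 2, h2=2; 2 taken => place at 4.
183 hashes to 0, h2=4; 0,4 taken => place at 3.
Table: [182, -, 677, 183, 197]

2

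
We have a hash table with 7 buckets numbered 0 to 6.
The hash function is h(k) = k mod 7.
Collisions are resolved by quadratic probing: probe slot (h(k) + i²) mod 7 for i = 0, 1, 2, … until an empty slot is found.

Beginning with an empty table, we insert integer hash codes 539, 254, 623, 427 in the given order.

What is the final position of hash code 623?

Insert 539: h=0, slot 0 empty => index 0.
Insert 254: h=2, slot 2 empty => index 2.
Insert 623: h=0, slot 0 occupied => index 1.
Insert 427: h=0, slots 0,1 occupied => index 4.
Table: [539, 623, 254, ., 427, ., .]

1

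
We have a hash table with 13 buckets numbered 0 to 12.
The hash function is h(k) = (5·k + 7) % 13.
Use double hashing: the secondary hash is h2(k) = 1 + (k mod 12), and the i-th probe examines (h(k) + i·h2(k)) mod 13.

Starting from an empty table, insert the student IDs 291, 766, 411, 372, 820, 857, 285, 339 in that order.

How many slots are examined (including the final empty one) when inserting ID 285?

5

291 hashes to 6; slot 6 is free → place at 6.
766 hashes to 2; slot 2 is free → place at 2.
411 hashes to 8; slot 8 is free → place at 8.
372 hashes to 8, h2=1; 8 taken → place at 9.
820 hashes to 12; slot 12 is free → place at 12.
857 hashes to 2, h2=6; 2,8 taken → place at 1.
285 hashes to 2, h2=10; 2,12,9,6 taken → place at 3.
339 hashes to 12, h2=4; 12,3 taken → place at 7.
Table: [∅, 857, 766, 285, ∅, ∅, 291, 339, 411, 372, ∅, ∅, 820]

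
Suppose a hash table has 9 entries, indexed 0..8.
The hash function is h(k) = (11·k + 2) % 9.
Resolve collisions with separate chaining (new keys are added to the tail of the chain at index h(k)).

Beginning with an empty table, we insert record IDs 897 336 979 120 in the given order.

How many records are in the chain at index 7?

1

897 -> bucket 5
336 -> bucket 8
979 -> bucket 7
120 -> bucket 8 (collision)
Final buckets:
0: .
1: .
2: .
3: .
4: .
5: 897
6: .
7: 979
8: 336 -> 120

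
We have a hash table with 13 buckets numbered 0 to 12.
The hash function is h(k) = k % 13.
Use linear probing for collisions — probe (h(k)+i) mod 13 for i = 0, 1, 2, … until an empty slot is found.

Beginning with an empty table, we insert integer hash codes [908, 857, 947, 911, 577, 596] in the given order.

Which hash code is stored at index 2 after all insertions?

596

908 hashes to 11; slot 11 is free → place at 11.
857 hashes to 12; slot 12 is free → place at 12.
947 hashes to 11; 11,12 taken → place at 0.
911 hashes to 1; slot 1 is free → place at 1.
577 hashes to 5; slot 5 is free → place at 5.
596 hashes to 11; 11,12,0,1 taken → place at 2.
Table: [947, 911, 596, _, _, 577, _, _, _, _, _, 908, 857]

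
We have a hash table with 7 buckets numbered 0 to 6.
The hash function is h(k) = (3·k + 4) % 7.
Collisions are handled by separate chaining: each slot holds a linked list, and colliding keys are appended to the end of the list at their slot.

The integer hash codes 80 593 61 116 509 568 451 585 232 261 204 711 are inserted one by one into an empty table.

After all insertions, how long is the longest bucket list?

3

80 → bucket 6
593 → bucket 5
61 → bucket 5 (collision)
116 → bucket 2
509 → bucket 5 (collision)
568 → bucket 0
451 → bucket 6 (collision)
585 → bucket 2 (collision)
232 → bucket 0 (collision)
261 → bucket 3
204 → bucket 0 (collision)
711 → bucket 2 (collision)
Final buckets:
0: 568 -> 232 -> 204
1: ∅
2: 116 -> 585 -> 711
3: 261
4: ∅
5: 593 -> 61 -> 509
6: 80 -> 451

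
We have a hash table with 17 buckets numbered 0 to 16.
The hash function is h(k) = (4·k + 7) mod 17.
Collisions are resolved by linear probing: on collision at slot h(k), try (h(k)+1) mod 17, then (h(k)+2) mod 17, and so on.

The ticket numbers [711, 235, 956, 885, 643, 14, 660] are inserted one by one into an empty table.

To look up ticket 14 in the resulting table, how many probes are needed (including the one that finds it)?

Insert 711: h=12, slot 12 empty -> index 12.
Insert 235: h=12, slot 12 occupied -> index 13.
Insert 956: h=6, slot 6 empty -> index 6.
Insert 885: h=11, slot 11 empty -> index 11.
Insert 643: h=12, slots 12,13 occupied -> index 14.
Insert 14: h=12, slots 12,13,14 occupied -> index 15.
Insert 660: h=12, slots 12,13,14,15 occupied -> index 16.
Table: [-, -, -, -, -, -, 956, -, -, -, -, 885, 711, 235, 643, 14, 660]
Lookup 14: h=12, probe 12,13,14,15 → found at 15.

4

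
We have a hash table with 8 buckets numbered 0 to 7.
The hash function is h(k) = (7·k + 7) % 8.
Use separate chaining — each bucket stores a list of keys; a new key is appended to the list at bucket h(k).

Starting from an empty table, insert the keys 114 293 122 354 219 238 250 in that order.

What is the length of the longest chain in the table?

4

Insert 114: h=5, bucket 5 empty → new chain.
Insert 293: h=2, bucket 2 empty → new chain.
Insert 122: h=5, bucket 5 nonempty → append to chain.
Insert 354: h=5, bucket 5 nonempty → append to chain.
Insert 219: h=4, bucket 4 empty → new chain.
Insert 238: h=1, bucket 1 empty → new chain.
Insert 250: h=5, bucket 5 nonempty → append to chain.
Final buckets:
0: —
1: 238
2: 293
3: —
4: 219
5: 114 -> 122 -> 354 -> 250
6: —
7: —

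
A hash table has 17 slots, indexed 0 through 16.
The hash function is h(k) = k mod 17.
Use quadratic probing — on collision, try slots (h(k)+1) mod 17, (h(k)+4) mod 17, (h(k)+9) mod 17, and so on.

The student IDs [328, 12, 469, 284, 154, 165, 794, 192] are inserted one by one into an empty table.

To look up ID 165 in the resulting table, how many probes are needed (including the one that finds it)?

3

Insert 328: h=5, slot 5 empty => index 5.
Insert 12: h=12, slot 12 empty => index 12.
Insert 469: h=10, slot 10 empty => index 10.
Insert 284: h=12, slot 12 occupied => index 13.
Insert 154: h=1, slot 1 empty => index 1.
Insert 165: h=12, slots 12,13 occupied => index 16.
Insert 794: h=12, slots 12,13,16 occupied => index 4.
Insert 192: h=5, slot 5 occupied => index 6.
Table: [., 154, ., ., 794, 328, 192, ., ., ., 469, ., 12, 284, ., ., 165]
Lookup 165: h=12, probe 12,13,16 → found at 16.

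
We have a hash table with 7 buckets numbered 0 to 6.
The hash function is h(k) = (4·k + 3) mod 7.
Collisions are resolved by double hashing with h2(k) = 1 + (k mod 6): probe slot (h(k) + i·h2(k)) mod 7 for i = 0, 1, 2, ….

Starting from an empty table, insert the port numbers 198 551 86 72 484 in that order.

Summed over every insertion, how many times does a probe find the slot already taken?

Insert 198: h=4, slot 4 empty → index 4.
Insert 551: h=2, slot 2 empty → index 2.
Insert 86: h=4, h2=3, slot 4 occupied → index 0.
Insert 72: h=4, h2=1, slot 4 occupied → index 5.
Insert 484: h=0, h2=5, slots 0,5 occupied → index 3.
Table: [86, ∅, 551, 484, 198, 72, ∅]

4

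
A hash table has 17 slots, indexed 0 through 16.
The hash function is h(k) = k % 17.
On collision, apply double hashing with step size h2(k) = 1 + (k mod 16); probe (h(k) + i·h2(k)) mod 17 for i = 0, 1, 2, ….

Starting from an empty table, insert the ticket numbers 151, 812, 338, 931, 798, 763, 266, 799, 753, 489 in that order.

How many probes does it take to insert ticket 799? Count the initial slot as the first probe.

4

Insert 151: h=15, slot 15 empty -> index 15.
Insert 812: h=13, slot 13 empty -> index 13.
Insert 338: h=15, h2=3, slot 15 occupied -> index 1.
Insert 931: h=13, h2=4, slot 13 occupied -> index 0.
Insert 798: h=16, slot 16 empty -> index 16.
Insert 763: h=15, h2=12, slot 15 occupied -> index 10.
Insert 266: h=11, slot 11 empty -> index 11.
Insert 799: h=0, h2=16, slots 0,16,15 occupied -> index 14.
Insert 753: h=5, slot 5 empty -> index 5.
Insert 489: h=13, h2=10, slot 13 occupied -> index 6.
Table: [931, 338, -, -, -, 753, 489, -, -, -, 763, 266, -, 812, 799, 151, 798]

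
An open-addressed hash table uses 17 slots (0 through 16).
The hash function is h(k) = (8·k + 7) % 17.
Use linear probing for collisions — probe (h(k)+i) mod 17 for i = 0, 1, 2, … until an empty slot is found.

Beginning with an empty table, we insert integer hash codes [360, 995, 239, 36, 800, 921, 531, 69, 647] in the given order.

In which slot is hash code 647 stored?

2

360: h=14 => slot 14
995: h=11 => slot 11
239: h=15 => slot 15
36: h=6 => slot 6
800: h=15, probe 15,16 => slot 16
921: h=14, probe 14,15,16,0 => slot 0
531: h=5 => slot 5
69: h=15, probe 15,16,0,1 => slot 1
647: h=15, probe 15,16,0,1,2 => slot 2
Table: [921, 69, 647, -, -, 531, 36, -, -, -, -, 995, -, -, 360, 239, 800]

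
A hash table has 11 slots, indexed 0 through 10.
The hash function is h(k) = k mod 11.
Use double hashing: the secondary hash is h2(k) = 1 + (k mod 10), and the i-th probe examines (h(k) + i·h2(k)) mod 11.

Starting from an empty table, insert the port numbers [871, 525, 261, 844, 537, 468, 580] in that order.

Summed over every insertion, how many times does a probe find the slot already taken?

Insert 871: h=2, slot 2 empty => index 2.
Insert 525: h=8, slot 8 empty => index 8.
Insert 261: h=8, h2=2, slot 8 occupied => index 10.
Insert 844: h=8, h2=5, slots 8,2 occupied => index 7.
Insert 537: h=9, slot 9 empty => index 9.
Insert 468: h=6, slot 6 empty => index 6.
Insert 580: h=8, h2=1, slots 8,9,10 occupied => index 0.
Table: [580, ∅, 871, ∅, ∅, ∅, 468, 844, 525, 537, 261]

6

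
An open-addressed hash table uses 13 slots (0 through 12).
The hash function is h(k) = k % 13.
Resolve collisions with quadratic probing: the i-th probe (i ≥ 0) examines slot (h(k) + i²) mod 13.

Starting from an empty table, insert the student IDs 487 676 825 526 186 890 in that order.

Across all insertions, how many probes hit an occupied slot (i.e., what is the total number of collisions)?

487: h=6 => slot 6
676: h=0 => slot 0
825: h=6, probe 6,7 => slot 7
526: h=6, probe 6,7,10 => slot 10
186: h=4 => slot 4
890: h=6, probe 6,7,10,2 => slot 2
Table: [676, —, 890, —, 186, —, 487, 825, —, —, 526, —, —]

6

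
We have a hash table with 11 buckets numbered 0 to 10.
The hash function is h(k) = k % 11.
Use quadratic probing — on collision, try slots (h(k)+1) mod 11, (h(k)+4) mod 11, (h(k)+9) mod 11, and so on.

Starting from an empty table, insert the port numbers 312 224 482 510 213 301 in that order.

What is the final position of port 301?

312: h=4 → slot 4
224: h=4, probe 4,5 → slot 5
482: h=9 → slot 9
510: h=4, probe 4,5,8 → slot 8
213: h=4, probe 4,5,8,2 → slot 2
301: h=4, probe 4,5,8,2,9,7 → slot 7
Table: [∅, ∅, 213, ∅, 312, 224, ∅, 301, 510, 482, ∅]

7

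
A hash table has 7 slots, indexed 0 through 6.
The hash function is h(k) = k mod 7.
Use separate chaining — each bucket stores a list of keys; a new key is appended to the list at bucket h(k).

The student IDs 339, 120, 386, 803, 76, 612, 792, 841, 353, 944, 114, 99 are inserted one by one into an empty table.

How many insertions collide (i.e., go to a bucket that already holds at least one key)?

Insert 339: h=3, bucket 3 empty → new chain.
Insert 120: h=1, bucket 1 empty → new chain.
Insert 386: h=1, bucket 1 nonempty → append to chain.
Insert 803: h=5, bucket 5 empty → new chain.
Insert 76: h=6, bucket 6 empty → new chain.
Insert 612: h=3, bucket 3 nonempty → append to chain.
Insert 792: h=1, bucket 1 nonempty → append to chain.
Insert 841: h=1, bucket 1 nonempty → append to chain.
Insert 353: h=3, bucket 3 nonempty → append to chain.
Insert 944: h=6, bucket 6 nonempty → append to chain.
Insert 114: h=2, bucket 2 empty → new chain.
Insert 99: h=1, bucket 1 nonempty → append to chain.
Final buckets:
0: ∅
1: 120 -> 386 -> 792 -> 841 -> 99
2: 114
3: 339 -> 612 -> 353
4: ∅
5: 803
6: 76 -> 944

7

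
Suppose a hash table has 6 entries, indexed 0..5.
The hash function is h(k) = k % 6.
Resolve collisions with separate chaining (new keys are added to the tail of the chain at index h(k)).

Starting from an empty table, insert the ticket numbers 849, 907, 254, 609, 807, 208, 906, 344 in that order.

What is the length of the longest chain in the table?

3

Insert 849: h=3, bucket 3 empty → new chain.
Insert 907: h=1, bucket 1 empty → new chain.
Insert 254: h=2, bucket 2 empty → new chain.
Insert 609: h=3, bucket 3 nonempty → append to chain.
Insert 807: h=3, bucket 3 nonempty → append to chain.
Insert 208: h=4, bucket 4 empty → new chain.
Insert 906: h=0, bucket 0 empty → new chain.
Insert 344: h=2, bucket 2 nonempty → append to chain.
Final buckets:
0: 906
1: 907
2: 254 -> 344
3: 849 -> 609 -> 807
4: 208
5: —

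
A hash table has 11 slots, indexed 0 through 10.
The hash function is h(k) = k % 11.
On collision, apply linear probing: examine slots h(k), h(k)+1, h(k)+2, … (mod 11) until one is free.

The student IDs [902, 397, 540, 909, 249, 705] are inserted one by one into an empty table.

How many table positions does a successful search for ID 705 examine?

3

902 hashes to 0; slot 0 is free -> place at 0.
397 hashes to 1; slot 1 is free -> place at 1.
540 hashes to 1; 1 taken -> place at 2.
909 hashes to 7; slot 7 is free -> place at 7.
249 hashes to 7; 7 taken -> place at 8.
705 hashes to 1; 1,2 taken -> place at 3.
Table: [902, 397, 540, 705, _, _, _, 909, 249, _, _]
Lookup 705: h=1, probe 1,2,3 → found at 3.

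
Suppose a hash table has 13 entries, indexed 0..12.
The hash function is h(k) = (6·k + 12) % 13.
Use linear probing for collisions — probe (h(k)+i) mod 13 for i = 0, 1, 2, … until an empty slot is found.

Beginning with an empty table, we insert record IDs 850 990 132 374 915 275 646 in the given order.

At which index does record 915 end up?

850 hashes to 3; slot 3 is free -> place at 3.
990 hashes to 11; slot 11 is free -> place at 11.
132 hashes to 11; 11 taken -> place at 12.
374 hashes to 7; slot 7 is free -> place at 7.
915 hashes to 3; 3 taken -> place at 4.
275 hashes to 11; 11,12 taken -> place at 0.
646 hashes to 1; slot 1 is free -> place at 1.
Table: [275, 646, ∅, 850, 915, ∅, ∅, 374, ∅, ∅, ∅, 990, 132]

4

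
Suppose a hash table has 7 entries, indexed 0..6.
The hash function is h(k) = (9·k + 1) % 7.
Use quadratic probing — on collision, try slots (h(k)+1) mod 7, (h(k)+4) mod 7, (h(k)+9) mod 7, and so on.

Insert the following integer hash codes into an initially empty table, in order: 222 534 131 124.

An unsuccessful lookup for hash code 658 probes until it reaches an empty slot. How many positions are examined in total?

222 hashes to 4; slot 4 is free => place at 4.
534 hashes to 5; slot 5 is free => place at 5.
131 hashes to 4; 4,5 taken => place at 1.
124 hashes to 4; 4,5,1 taken => place at 6.
Table: [_, 131, _, _, 222, 534, 124]
Lookup 658: h=1, probe 1,2 → slot 2 empty, not found.

2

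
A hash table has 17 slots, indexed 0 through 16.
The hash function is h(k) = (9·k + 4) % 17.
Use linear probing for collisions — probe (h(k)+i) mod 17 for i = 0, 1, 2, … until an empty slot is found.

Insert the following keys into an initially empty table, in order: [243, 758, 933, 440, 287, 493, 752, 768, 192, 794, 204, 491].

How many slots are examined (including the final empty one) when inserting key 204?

5

243 hashes to 15; slot 15 is free → place at 15.
758 hashes to 9; slot 9 is free → place at 9.
933 hashes to 3; slot 3 is free → place at 3.
440 hashes to 3; 3 taken → place at 4.
287 hashes to 3; 3,4 taken → place at 5.
493 hashes to 4; 4,5 taken → place at 6.
752 hashes to 6; 6 taken → place at 7.
768 hashes to 14; slot 14 is free → place at 14.
192 hashes to 15; 15 taken → place at 16.
794 hashes to 10; slot 10 is free → place at 10.
204 hashes to 4; 4,5,6,7 taken → place at 8.
491 hashes to 3; 3,4,5,6,7,8,9,10 taken → place at 11.
Table: [_, _, _, 933, 440, 287, 493, 752, 204, 758, 794, 491, _, _, 768, 243, 192]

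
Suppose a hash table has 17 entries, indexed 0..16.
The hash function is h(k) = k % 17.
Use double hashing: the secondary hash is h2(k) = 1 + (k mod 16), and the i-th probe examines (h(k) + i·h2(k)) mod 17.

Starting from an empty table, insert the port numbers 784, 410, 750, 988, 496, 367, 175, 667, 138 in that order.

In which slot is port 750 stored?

0

Insert 784: h=2, slot 2 empty -> index 2.
Insert 410: h=2, h2=11, slot 2 occupied -> index 13.
Insert 750: h=2, h2=15, slot 2 occupied -> index 0.
Insert 988: h=2, h2=13, slot 2 occupied -> index 15.
Insert 496: h=3, slot 3 empty -> index 3.
Insert 367: h=10, slot 10 empty -> index 10.
Insert 175: h=5, slot 5 empty -> index 5.
Insert 667: h=4, slot 4 empty -> index 4.
Insert 138: h=2, h2=11, slots 2,13 occupied -> index 7.
Table: [750, _, 784, 496, 667, 175, _, 138, _, _, 367, _, _, 410, _, 988, _]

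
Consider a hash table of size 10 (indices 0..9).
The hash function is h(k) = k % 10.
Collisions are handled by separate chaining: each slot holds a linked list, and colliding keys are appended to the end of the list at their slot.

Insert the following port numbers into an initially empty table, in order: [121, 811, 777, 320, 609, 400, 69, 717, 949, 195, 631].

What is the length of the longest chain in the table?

3

Insert 121: h=1, bucket 1 empty -> new chain.
Insert 811: h=1, bucket 1 nonempty -> append to chain.
Insert 777: h=7, bucket 7 empty -> new chain.
Insert 320: h=0, bucket 0 empty -> new chain.
Insert 609: h=9, bucket 9 empty -> new chain.
Insert 400: h=0, bucket 0 nonempty -> append to chain.
Insert 69: h=9, bucket 9 nonempty -> append to chain.
Insert 717: h=7, bucket 7 nonempty -> append to chain.
Insert 949: h=9, bucket 9 nonempty -> append to chain.
Insert 195: h=5, bucket 5 empty -> new chain.
Insert 631: h=1, bucket 1 nonempty -> append to chain.
Final buckets:
0: 320 -> 400
1: 121 -> 811 -> 631
2: .
3: .
4: .
5: 195
6: .
7: 777 -> 717
8: .
9: 609 -> 69 -> 949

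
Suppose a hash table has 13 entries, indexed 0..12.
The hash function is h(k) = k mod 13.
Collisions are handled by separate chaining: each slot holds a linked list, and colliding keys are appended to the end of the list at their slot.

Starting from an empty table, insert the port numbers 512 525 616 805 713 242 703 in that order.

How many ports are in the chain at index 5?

3

512 -> bucket 5
525 -> bucket 5 (collision)
616 -> bucket 5 (collision)
805 -> bucket 12
713 -> bucket 11
242 -> bucket 8
703 -> bucket 1
Final buckets:
0: -
1: 703
2: -
3: -
4: -
5: 512 -> 525 -> 616
6: -
7: -
8: 242
9: -
10: -
11: 713
12: 805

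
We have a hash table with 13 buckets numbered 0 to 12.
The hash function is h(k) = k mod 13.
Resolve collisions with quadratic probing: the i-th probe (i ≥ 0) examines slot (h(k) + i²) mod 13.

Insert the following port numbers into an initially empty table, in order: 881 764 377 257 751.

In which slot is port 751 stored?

Insert 881: h=10, slot 10 empty => index 10.
Insert 764: h=10, slot 10 occupied => index 11.
Insert 377: h=0, slot 0 empty => index 0.
Insert 257: h=10, slots 10,11 occupied => index 1.
Insert 751: h=10, slots 10,11,1 occupied => index 6.
Table: [377, 257, _, _, _, _, 751, _, _, _, 881, 764, _]

6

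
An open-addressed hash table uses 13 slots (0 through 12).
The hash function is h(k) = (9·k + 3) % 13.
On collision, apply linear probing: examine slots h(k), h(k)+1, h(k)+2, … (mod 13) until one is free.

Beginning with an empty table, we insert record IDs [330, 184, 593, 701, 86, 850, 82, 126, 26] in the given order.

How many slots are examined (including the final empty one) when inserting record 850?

4

330 hashes to 9; slot 9 is free → place at 9.
184 hashes to 8; slot 8 is free → place at 8.
593 hashes to 10; slot 10 is free → place at 10.
701 hashes to 7; slot 7 is free → place at 7.
86 hashes to 10; 10 taken → place at 11.
850 hashes to 9; 9,10,11 taken → place at 12.
82 hashes to 0; slot 0 is free → place at 0.
126 hashes to 6; slot 6 is free → place at 6.
26 hashes to 3; slot 3 is free → place at 3.
Table: [82, -, -, 26, -, -, 126, 701, 184, 330, 593, 86, 850]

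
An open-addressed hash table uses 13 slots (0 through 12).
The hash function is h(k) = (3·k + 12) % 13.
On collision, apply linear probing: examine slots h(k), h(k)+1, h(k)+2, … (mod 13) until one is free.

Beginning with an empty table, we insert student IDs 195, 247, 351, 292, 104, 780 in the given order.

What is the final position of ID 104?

Insert 195: h=12, slot 12 empty → index 12.
Insert 247: h=12, slot 12 occupied → index 0.
Insert 351: h=12, slots 12,0 occupied → index 1.
Insert 292: h=4, slot 4 empty → index 4.
Insert 104: h=12, slots 12,0,1 occupied → index 2.
Insert 780: h=12, slots 12,0,1,2 occupied → index 3.
Table: [247, 351, 104, 780, 292, ∅, ∅, ∅, ∅, ∅, ∅, ∅, 195]

2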